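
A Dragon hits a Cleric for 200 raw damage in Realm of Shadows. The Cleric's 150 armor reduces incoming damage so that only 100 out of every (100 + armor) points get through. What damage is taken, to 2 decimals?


actual = 200 * 100 / (100 + 150)
= 200 * 100 / 250
= 20000 / 250
= 80.00

80.00 damage


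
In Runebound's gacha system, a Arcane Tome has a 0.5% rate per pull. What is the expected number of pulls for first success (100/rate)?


Expected pulls for a geometric distribution = 1/p = 100 / rate%
= 100 / 0.5
= 200.0

200.0 pulls


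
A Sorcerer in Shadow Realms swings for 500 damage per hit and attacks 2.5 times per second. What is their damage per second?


DPS = damage * attack_speed
= 500 * 2.5
= 1250.0

1250.0 DPS


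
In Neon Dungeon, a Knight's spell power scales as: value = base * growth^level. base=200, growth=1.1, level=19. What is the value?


value = base * growth^level
= 200 * 1.1^19
= 200 * 6.115909
= 1223.18

1223.18 spell power


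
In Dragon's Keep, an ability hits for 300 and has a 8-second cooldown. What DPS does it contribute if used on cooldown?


DPS = damage / cooldown
= 300 / 8
= 37.50

37.50 DPS


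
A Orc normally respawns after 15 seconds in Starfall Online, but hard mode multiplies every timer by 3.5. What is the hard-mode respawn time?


Respawn time = base * multiplier
= 15 * 3.5
= 52.5 seconds

52.5 seconds


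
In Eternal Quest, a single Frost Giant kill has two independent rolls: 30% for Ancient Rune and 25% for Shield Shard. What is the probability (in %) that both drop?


For independent events, P(both) = P(A) * P(B)
= 30% * 25%
= 750 / 100 %
= 7.5%

7.5%


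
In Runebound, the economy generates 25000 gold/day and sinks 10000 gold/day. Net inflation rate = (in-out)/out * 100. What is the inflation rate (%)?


Net gold = 25000 - 10000 = 15000
Inflation rate = net / sunk * 100 = 15000 / 10000 * 100
= 1.5 * 100
= 150.00%

150.00%


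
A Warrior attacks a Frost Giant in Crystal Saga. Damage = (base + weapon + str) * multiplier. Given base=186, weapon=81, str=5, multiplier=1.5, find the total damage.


Sum base + weapon + str = 186 + 81 + 5 = 272
Multiply by 1.5:
272 * 1.5 = 408.0

408.0 damage


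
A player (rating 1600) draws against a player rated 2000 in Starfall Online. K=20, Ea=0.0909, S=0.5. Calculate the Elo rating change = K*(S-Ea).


Elo update: delta = K * (S - Ea), where S = 0.5 (draws)
S - Ea = 0.5 - 0.0909 = 0.4091
Rating change = 20 * 0.4091
= 8.18

8.18 rating points


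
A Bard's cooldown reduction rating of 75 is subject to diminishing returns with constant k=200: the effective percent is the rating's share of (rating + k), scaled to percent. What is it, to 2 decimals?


effective% = rating / (rating + k) * 100
= 75 / (75 + 200) * 100
= 75 / 275 * 100
= 0.272727 * 100
= 27.27%

27.27%


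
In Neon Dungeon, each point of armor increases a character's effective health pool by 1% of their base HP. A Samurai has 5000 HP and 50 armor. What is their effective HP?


EHP = 5000 * (1 + 50/100)
= 5000 * (1 + 0.5)
= 5000 * 1.5
= 7500.0

7500.0 EHP


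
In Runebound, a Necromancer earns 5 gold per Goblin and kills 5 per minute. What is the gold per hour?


Gold per minute = 5 * 5 = 25
Gold per hour = 25 * 60 = 1500

1500 gold/hour


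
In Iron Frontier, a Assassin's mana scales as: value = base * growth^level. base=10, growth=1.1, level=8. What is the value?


value = base * growth^level
= 10 * 1.1^8
= 10 * 2.143589
= 21.44

21.44 mana


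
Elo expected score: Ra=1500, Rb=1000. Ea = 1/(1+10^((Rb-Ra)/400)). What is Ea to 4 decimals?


Elo expected score: Ea = 1/(1 + 10^((Rb-Ra)/400))
Rb - Ra = 1000 - 1500 = -500
(Rb-Ra)/400 = -500/400 = -1.25
10^-1.25 = 0.056234
Ea = 1/(1 + 0.056234) = 1/1.056234 = 0.9468

0.9468


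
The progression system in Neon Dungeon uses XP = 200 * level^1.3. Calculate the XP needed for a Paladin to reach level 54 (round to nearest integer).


XP = 200 * level^1.3
Substitute level = 54:
XP = 200 * 54^1.3
= 200 * 178.6948
= 35739

35739 XP


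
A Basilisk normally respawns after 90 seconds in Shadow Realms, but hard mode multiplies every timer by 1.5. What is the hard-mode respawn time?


Respawn time = base * multiplier
= 90 * 1.5
= 135.0 seconds

135.0 seconds


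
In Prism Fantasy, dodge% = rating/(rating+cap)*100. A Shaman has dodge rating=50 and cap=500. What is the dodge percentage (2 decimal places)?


dodge% = 50 / (50 + 500) * 100
= 50 / 550 * 100
= 0.090909 * 100
= 9.09%

9.09%


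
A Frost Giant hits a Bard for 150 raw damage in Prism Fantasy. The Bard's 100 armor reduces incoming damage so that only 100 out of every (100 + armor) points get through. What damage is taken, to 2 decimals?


actual = 150 * 100 / (100 + 100)
= 150 * 100 / 200
= 15000 / 200
= 75.00

75.00 damage


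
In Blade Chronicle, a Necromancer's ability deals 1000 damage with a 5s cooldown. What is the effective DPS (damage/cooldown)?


DPS = damage / cooldown
= 1000 / 5
= 200.00

200.00 DPS


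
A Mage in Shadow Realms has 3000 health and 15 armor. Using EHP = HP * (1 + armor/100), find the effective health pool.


EHP = 3000 * (1 + 15/100)
= 3000 * (1 + 0.15)
= 3000 * 1.15
= 3450.0

3450.0 EHP


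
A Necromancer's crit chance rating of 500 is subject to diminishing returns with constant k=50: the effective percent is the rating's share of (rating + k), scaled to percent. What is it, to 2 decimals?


effective% = rating / (rating + k) * 100
= 500 / (500 + 50) * 100
= 500 / 550 * 100
= 0.909091 * 100
= 90.91%

90.91%


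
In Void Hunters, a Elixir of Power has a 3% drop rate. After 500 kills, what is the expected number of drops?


Expected drops = kills * (drop_rate / 100)
= 500 * (3 / 100)
= 500 * 0.03
= 15.0

15.0 drops


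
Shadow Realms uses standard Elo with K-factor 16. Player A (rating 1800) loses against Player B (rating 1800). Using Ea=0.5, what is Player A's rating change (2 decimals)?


Elo update: delta = K * (S - Ea), where S = 0 (loses)
S - Ea = 0 - 0.5 = -0.5
Rating change = 16 * -0.5
= -8.00

-8.00 rating points


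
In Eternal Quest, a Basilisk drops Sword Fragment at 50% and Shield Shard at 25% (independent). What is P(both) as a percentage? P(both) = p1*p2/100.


For independent events, P(both) = P(A) * P(B)
= 50% * 25%
= 1250 / 100 %
= 12.5%

12.5%


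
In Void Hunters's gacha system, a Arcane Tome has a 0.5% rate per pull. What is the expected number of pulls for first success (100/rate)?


Expected pulls for a geometric distribution = 1/p = 100 / rate%
= 100 / 0.5
= 200.0

200.0 pulls


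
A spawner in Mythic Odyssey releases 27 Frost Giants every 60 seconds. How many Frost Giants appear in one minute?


Spawns per minute = count * (60 / interval)
= 27 * (60 / 60)
= 27 * 1.0
= 27.0

27.0 per minute


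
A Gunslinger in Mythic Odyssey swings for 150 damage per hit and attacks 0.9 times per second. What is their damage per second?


DPS = damage * attack_speed
= 150 * 0.9
= 135.0

135.0 DPS


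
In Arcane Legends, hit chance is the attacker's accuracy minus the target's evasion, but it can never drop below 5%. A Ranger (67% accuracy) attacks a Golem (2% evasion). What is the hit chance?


accuracy - evasion = 67 - 2 = 65
Apply floor: max(65, 5) = 65
Hit chance = 65%

65%


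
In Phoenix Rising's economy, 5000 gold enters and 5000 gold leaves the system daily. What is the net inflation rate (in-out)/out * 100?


Net gold = 5000 - 5000 = 0
Inflation rate = net / sunk * 100 = 0 / 5000 * 100
= 0.0 * 100
= 0.00%

0.00%


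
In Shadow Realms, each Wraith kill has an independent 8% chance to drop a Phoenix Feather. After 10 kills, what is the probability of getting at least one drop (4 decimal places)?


P(at least one) = 1 - P(none) = 1 - (1-p)^n
p = 8/100 = 0.08
1 - p = 0.92
(1 - p)^10 = 0.92^10 = 0.434388
P(at least one) = 1 - 0.434388 = 0.5656

0.5656


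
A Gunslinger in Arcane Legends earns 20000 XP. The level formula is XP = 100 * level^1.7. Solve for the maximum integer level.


XP = 100 * level^1.7, so level = (XP / 100)^(1/1.7)
= (20000 / 100)^(1/1.7)
= 200.0^0.5882
= 22.5708
Floor: level = 22

level 22


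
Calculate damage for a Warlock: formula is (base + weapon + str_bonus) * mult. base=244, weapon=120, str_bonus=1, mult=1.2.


Sum base + weapon + str = 244 + 120 + 1 = 365
Multiply by 1.2:
365 * 1.2 = 438.0

438.0 damage


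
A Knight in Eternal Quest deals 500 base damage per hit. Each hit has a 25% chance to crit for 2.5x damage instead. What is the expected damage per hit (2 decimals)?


E[dmg] = base * (1 + crit_chance * (crit_mult - 1))
cc as decimal = 25/100 = 0.25
cm - 1 = 2.5 - 1 = 1.5
Bonus factor = 0.25 * 1.5 = 0.375
Total multiplier = 1 + 0.375 = 1.375
Expected damage = 500 * 1.375 = 687.50

687.50 damage


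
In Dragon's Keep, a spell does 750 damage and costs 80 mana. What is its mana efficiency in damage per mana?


Efficiency = damage / mana
= 750 / 80
= 9.38

9.38 dmg/mana


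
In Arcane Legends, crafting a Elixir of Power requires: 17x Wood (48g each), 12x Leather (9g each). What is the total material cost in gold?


Cost breakdown:
  Wood: 17 * 48 = 816
  Leather: 12 * 9 = 108
Total = 816 + 108 = 924

924 gold


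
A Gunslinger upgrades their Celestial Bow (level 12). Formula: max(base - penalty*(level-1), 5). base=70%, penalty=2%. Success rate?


raw_rate = 70 - 2 * (12 - 1)
= 70 - 2 * 11
= 70 - 22
= 48
Apply floor: max(48, 5) = 48%

48%


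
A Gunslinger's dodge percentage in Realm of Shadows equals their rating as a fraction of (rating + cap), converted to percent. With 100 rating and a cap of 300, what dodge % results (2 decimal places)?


dodge% = 100 / (100 + 300) * 100
= 100 / 400 * 100
= 0.25 * 100
= 25.00%

25.00%


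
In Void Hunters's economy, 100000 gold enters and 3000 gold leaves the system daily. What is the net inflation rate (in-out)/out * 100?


Net gold = 100000 - 3000 = 97000
Inflation rate = net / sunk * 100 = 97000 / 3000 * 100
= 32.333333 * 100
= 3233.33%

3233.33%


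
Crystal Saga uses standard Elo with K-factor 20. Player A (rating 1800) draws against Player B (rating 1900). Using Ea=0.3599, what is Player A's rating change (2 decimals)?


Elo update: delta = K * (S - Ea), where S = 0.5 (draws)
S - Ea = 0.5 - 0.3599 = 0.1401
Rating change = 20 * 0.1401
= 2.80

2.80 rating points


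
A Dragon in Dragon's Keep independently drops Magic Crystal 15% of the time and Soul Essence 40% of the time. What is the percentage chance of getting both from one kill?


For independent events, P(both) = P(A) * P(B)
= 15% * 40%
= 600 / 100 %
= 6.0%

6.0%


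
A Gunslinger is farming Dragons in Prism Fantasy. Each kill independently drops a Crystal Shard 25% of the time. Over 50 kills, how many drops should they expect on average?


Expected drops = kills * (drop_rate / 100)
= 50 * (25 / 100)
= 50 * 0.25
= 12.5

12.5 drops


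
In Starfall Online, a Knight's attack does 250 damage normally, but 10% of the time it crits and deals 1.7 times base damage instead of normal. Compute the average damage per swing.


E[dmg] = base * (1 + crit_chance * (crit_mult - 1))
cc as decimal = 10/100 = 0.1
cm - 1 = 1.7 - 1 = 0.7
Bonus factor = 0.1 * 0.7 = 0.07
Total multiplier = 1 + 0.07 = 1.07
Expected damage = 250 * 1.07 = 267.50

267.50 damage


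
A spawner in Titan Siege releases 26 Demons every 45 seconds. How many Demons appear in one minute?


Spawns per minute = count * (60 / interval)
= 26 * (60 / 45)
= 26 * 1.3333
= 34.67

34.67 per minute


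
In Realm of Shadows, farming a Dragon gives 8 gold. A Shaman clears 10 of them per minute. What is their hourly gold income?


Gold per minute = 8 * 10 = 80
Gold per hour = 80 * 60 = 4800

4800 gold/hour


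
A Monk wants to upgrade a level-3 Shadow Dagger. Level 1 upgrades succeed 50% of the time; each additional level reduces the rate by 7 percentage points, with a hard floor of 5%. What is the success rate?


raw_rate = 50 - 7 * (3 - 1)
= 50 - 7 * 2
= 50 - 14
= 36
Apply floor: max(36, 5) = 36%

36%


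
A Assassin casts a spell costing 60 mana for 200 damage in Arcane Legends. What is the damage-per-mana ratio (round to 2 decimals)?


Efficiency = damage / mana
= 200 / 60
= 3.33

3.33 dmg/mana


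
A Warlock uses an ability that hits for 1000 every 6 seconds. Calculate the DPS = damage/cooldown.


DPS = damage / cooldown
= 1000 / 6
= 166.67

166.67 DPS


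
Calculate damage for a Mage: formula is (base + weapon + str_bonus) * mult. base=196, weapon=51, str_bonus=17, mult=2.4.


Sum base + weapon + str = 196 + 51 + 17 = 264
Multiply by 2.4:
264 * 2.4 = 633.6

633.6 damage


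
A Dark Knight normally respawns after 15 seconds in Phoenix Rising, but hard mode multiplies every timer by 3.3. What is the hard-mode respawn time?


Respawn time = base * multiplier
= 15 * 3.3
= 49.5 seconds

49.5 seconds


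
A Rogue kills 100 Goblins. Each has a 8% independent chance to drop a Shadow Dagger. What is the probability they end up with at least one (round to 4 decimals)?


P(at least one) = 1 - P(none) = 1 - (1-p)^n
p = 8/100 = 0.08
1 - p = 0.92
(1 - p)^100 = 0.92^100 = 0.000239
P(at least one) = 1 - 0.000239 = 0.9998

0.9998


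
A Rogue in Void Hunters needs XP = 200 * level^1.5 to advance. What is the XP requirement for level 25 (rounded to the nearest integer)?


XP = 200 * level^1.5
Substitute level = 25:
XP = 200 * 25^1.5
= 200 * 125.0
= 25000

25000 XP


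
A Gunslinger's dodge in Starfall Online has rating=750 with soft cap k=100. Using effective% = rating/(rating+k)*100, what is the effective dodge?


effective% = rating / (rating + k) * 100
= 750 / (750 + 100) * 100
= 750 / 850 * 100
= 0.882353 * 100
= 88.24%

88.24%


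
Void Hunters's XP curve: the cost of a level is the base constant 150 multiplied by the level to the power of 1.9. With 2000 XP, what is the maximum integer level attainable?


XP = 150 * level^1.9, so level = (XP / 150)^(1/1.9)
= (2000 / 150)^(1/1.9)
= 13.3333^0.5263
= 3.9091
Floor: level = 3

level 3


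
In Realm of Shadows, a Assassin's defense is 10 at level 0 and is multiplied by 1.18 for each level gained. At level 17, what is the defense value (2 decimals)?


value = base * growth^level
= 10 * 1.18^17
= 10 * 16.672247
= 166.72

166.72 defense


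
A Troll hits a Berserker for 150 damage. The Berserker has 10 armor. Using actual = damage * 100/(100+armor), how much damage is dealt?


actual = 150 * 100 / (100 + 10)
= 150 * 100 / 110
= 15000 / 110
= 136.36

136.36 damage


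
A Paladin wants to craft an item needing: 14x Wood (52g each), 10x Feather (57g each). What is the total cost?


Cost breakdown:
  Wood: 14 * 52 = 728
  Feather: 10 * 57 = 570
Total = 728 + 570 = 1298

1298 gold


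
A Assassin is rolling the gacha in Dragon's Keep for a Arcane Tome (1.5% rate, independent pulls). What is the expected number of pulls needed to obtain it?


Expected pulls for a geometric distribution = 1/p = 100 / rate%
= 100 / 1.5
= 66.67

66.67 pulls


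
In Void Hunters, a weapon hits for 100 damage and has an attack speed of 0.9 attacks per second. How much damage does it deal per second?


DPS = damage * attack_speed
= 100 * 0.9
= 90.0

90.0 DPS


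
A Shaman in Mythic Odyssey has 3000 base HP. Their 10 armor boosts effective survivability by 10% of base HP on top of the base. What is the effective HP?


EHP = 3000 * (1 + 10/100)
= 3000 * (1 + 0.1)
= 3000 * 1.1
= 3300.0

3300.0 EHP


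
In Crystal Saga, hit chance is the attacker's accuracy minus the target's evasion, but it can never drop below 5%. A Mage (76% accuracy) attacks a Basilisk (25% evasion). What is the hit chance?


accuracy - evasion = 76 - 25 = 51
Apply floor: max(51, 5) = 51
Hit chance = 51%

51%


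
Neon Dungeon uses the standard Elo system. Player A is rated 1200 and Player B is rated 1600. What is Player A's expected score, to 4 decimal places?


Elo expected score: Ea = 1/(1 + 10^((Rb-Ra)/400))
Rb - Ra = 1600 - 1200 = 400
(Rb-Ra)/400 = 400/400 = 1.0
10^1.0 = 10.0
Ea = 1/(1 + 10.0) = 1/11.0 = 0.0909

0.0909


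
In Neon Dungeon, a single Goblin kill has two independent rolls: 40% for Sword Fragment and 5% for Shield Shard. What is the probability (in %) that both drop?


For independent events, P(both) = P(A) * P(B)
= 40% * 5%
= 200 / 100 %
= 2.0%

2.0%


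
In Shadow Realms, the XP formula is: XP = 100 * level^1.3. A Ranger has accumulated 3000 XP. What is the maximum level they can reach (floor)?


XP = 100 * level^1.3, so level = (XP / 100)^(1/1.3)
= (3000 / 100)^(1/1.3)
= 30.0^0.7692
= 13.6851
Floor: level = 13

level 13


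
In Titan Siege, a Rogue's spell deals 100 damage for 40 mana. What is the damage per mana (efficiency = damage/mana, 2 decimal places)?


Efficiency = damage / mana
= 100 / 40
= 2.50

2.50 dmg/mana


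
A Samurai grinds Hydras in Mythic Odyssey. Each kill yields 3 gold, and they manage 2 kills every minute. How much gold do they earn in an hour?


Gold per minute = 3 * 2 = 6
Gold per hour = 6 * 60 = 360

360 gold/hour


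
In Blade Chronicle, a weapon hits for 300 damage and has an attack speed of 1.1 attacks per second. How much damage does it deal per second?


DPS = damage * attack_speed
= 300 * 1.1
= 330.0

330.0 DPS


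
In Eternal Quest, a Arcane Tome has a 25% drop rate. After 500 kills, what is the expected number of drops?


Expected drops = kills * (drop_rate / 100)
= 500 * (25 / 100)
= 500 * 0.25
= 125.0

125.0 drops


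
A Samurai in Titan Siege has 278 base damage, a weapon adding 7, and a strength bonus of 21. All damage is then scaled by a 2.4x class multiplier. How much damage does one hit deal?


Sum base + weapon + str = 278 + 7 + 21 = 306
Multiply by 2.4:
306 * 2.4 = 734.4

734.4 damage


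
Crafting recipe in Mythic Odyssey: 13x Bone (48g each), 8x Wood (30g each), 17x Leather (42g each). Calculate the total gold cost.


Cost breakdown:
  Bone: 13 * 48 = 624
  Wood: 8 * 30 = 240
  Leather: 17 * 42 = 714
Total = 624 + 240 + 714 = 1578

1578 gold


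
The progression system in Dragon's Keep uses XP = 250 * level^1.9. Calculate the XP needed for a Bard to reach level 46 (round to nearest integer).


XP = 250 * level^1.9
Substitute level = 46:
XP = 250 * 46^1.9
= 250 * 1442.9121
= 360728

360728 XP


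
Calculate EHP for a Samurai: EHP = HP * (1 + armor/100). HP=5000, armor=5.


EHP = 5000 * (1 + 5/100)
= 5000 * (1 + 0.05)
= 5000 * 1.05
= 5250.0

5250.0 EHP


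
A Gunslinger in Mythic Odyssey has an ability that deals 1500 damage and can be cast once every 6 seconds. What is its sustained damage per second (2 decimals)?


DPS = damage / cooldown
= 1500 / 6
= 250.00

250.00 DPS


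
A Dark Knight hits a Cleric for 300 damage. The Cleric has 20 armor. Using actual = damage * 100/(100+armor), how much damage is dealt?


actual = 300 * 100 / (100 + 20)
= 300 * 100 / 120
= 30000 / 120
= 250.00

250.00 damage


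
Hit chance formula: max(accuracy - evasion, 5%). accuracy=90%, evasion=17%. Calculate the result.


accuracy - evasion = 90 - 17 = 73
Apply floor: max(73, 5) = 73
Hit chance = 73%

73%


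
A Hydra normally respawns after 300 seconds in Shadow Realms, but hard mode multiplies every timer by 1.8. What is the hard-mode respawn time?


Respawn time = base * multiplier
= 300 * 1.8
= 540.0 seconds

540.0 seconds


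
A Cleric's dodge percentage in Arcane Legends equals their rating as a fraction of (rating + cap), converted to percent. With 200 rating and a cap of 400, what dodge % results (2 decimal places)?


dodge% = 200 / (200 + 400) * 100
= 200 / 600 * 100
= 0.333333 * 100
= 33.33%

33.33%


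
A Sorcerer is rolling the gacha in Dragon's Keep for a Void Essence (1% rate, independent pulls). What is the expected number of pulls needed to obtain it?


Expected pulls for a geometric distribution = 1/p = 100 / rate%
= 100 / 1
= 100.0

100.0 pulls


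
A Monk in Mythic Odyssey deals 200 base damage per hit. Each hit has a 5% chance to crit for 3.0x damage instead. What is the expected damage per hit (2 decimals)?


E[dmg] = base * (1 + crit_chance * (crit_mult - 1))
cc as decimal = 5/100 = 0.05
cm - 1 = 3.0 - 1 = 2.0
Bonus factor = 0.05 * 2.0 = 0.1
Total multiplier = 1 + 0.1 = 1.1
Expected damage = 200 * 1.1 = 220.00

220.00 damage


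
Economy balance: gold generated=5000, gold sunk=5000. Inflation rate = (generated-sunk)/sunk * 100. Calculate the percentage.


Net gold = 5000 - 5000 = 0
Inflation rate = net / sunk * 100 = 0 / 5000 * 100
= 0.0 * 100
= 0.00%

0.00%


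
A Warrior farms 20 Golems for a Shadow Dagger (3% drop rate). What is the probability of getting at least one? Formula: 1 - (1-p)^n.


P(at least one) = 1 - P(none) = 1 - (1-p)^n
p = 3/100 = 0.03
1 - p = 0.97
(1 - p)^20 = 0.97^20 = 0.543794
P(at least one) = 1 - 0.543794 = 0.4562

0.4562


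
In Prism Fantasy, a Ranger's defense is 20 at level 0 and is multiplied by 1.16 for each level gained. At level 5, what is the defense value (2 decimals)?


value = base * growth^level
= 20 * 1.16^5
= 20 * 2.100342
= 42.01

42.01 defense


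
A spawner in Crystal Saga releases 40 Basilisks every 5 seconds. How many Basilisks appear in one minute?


Spawns per minute = count * (60 / interval)
= 40 * (60 / 5)
= 40 * 12.0
= 480.0

480.0 per minute


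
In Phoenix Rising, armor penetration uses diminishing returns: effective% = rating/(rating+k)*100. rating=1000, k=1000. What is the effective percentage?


effective% = rating / (rating + k) * 100
= 1000 / (1000 + 1000) * 100
= 1000 / 2000 * 100
= 0.5 * 100
= 50.00%

50.00%


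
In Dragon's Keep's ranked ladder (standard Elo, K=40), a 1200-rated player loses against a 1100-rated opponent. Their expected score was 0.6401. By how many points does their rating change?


Elo update: delta = K * (S - Ea), where S = 0 (loses)
S - Ea = 0 - 0.6401 = -0.6401
Rating change = 40 * -0.6401
= -25.60

-25.60 rating points


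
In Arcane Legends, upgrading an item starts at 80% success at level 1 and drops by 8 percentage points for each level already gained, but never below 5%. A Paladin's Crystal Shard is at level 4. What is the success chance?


raw_rate = 80 - 8 * (4 - 1)
= 80 - 8 * 3
= 80 - 24
= 56
Apply floor: max(56, 5) = 56%

56%


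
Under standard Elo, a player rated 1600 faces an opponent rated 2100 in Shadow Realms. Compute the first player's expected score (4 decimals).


Elo expected score: Ea = 1/(1 + 10^((Rb-Ra)/400))
Rb - Ra = 2100 - 1600 = 500
(Rb-Ra)/400 = 500/400 = 1.25
10^1.25 = 17.782794
Ea = 1/(1 + 17.782794) = 1/18.782794 = 0.0532

0.0532


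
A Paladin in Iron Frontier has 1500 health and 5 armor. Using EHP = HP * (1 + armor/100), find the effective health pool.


EHP = 1500 * (1 + 5/100)
= 1500 * (1 + 0.05)
= 1500 * 1.05
= 1575.0

1575.0 EHP


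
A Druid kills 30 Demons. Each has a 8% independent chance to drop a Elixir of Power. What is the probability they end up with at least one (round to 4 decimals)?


P(at least one) = 1 - P(none) = 1 - (1-p)^n
p = 8/100 = 0.08
1 - p = 0.92
(1 - p)^30 = 0.92^30 = 0.081966
P(at least one) = 1 - 0.081966 = 0.9180

0.9180


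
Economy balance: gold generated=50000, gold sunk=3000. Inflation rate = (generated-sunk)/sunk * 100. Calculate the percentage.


Net gold = 50000 - 3000 = 47000
Inflation rate = net / sunk * 100 = 47000 / 3000 * 100
= 15.666667 * 100
= 1566.67%

1566.67%


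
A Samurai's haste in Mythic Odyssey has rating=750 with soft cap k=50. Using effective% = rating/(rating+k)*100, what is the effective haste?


effective% = rating / (rating + k) * 100
= 750 / (750 + 50) * 100
= 750 / 800 * 100
= 0.9375 * 100
= 93.75%

93.75%


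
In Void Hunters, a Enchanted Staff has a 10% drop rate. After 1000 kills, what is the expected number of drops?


Expected drops = kills * (drop_rate / 100)
= 1000 * (10 / 100)
= 1000 * 0.1
= 100.0

100.0 drops


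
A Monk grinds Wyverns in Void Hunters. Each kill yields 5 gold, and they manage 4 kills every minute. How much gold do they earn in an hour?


Gold per minute = 5 * 4 = 20
Gold per hour = 20 * 60 = 1200

1200 gold/hour


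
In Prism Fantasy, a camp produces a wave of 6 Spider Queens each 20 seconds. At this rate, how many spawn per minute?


Spawns per minute = count * (60 / interval)
= 6 * (60 / 20)
= 6 * 3.0
= 18.0

18.0 per minute


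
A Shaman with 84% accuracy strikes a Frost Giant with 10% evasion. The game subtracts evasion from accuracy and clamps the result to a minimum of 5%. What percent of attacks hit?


accuracy - evasion = 84 - 10 = 74
Apply floor: max(74, 5) = 74
Hit chance = 74%

74%


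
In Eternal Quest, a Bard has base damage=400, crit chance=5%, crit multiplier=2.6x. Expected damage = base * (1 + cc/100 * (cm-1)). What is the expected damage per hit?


E[dmg] = base * (1 + crit_chance * (crit_mult - 1))
cc as decimal = 5/100 = 0.05
cm - 1 = 2.6 - 1 = 1.6
Bonus factor = 0.05 * 1.6 = 0.08
Total multiplier = 1 + 0.08 = 1.08
Expected damage = 400 * 1.08 = 432.00

432.00 damage


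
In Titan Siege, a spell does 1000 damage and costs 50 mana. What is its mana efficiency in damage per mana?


Efficiency = damage / mana
= 1000 / 50
= 20.00

20.00 dmg/mana


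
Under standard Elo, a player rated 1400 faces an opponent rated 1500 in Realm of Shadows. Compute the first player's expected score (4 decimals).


Elo expected score: Ea = 1/(1 + 10^((Rb-Ra)/400))
Rb - Ra = 1500 - 1400 = 100
(Rb-Ra)/400 = 100/400 = 0.25
10^0.25 = 1.778279
Ea = 1/(1 + 1.778279) = 1/2.778279 = 0.3599

0.3599


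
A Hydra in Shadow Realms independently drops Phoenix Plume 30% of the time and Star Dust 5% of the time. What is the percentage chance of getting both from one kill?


For independent events, P(both) = P(A) * P(B)
= 30% * 5%
= 150 / 100 %
= 1.5%

1.5%


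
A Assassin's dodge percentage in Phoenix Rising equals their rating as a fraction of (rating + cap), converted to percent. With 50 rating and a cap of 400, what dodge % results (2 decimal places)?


dodge% = 50 / (50 + 400) * 100
= 50 / 450 * 100
= 0.111111 * 100
= 11.11%

11.11%


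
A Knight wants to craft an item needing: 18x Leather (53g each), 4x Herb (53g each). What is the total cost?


Cost breakdown:
  Leather: 18 * 53 = 954
  Herb: 4 * 53 = 212
Total = 954 + 212 = 1166

1166 gold


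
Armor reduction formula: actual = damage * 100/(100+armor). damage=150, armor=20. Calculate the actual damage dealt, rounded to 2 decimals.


actual = 150 * 100 / (100 + 20)
= 150 * 100 / 120
= 15000 / 120
= 125.00

125.00 damage


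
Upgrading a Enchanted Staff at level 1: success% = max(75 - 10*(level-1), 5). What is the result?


raw_rate = 75 - 10 * (1 - 1)
= 75 - 10 * 0
= 75 - 0
= 75
Apply floor: max(75, 5) = 75%

75%


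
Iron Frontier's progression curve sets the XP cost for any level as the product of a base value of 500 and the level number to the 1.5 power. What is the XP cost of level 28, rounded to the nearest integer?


XP = 500 * level^1.5
Substitute level = 28:
XP = 500 * 28^1.5
= 500 * 148.1621
= 74081

74081 XP


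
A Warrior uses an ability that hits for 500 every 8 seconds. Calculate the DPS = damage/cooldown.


DPS = damage / cooldown
= 500 / 8
= 62.50

62.50 DPS


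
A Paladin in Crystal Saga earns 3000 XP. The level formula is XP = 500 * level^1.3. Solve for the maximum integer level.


XP = 500 * level^1.3, so level = (XP / 500)^(1/1.3)
= (3000 / 500)^(1/1.3)
= 6.0^0.7692
= 3.9681
Floor: level = 3

level 3


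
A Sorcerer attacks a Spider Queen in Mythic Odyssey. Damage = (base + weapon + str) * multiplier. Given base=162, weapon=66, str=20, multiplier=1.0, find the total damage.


Sum base + weapon + str = 162 + 66 + 20 = 248
Multiply by 1.0:
248 * 1.0 = 248.0

248.0 damage


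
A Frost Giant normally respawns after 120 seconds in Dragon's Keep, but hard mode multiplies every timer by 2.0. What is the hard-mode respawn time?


Respawn time = base * multiplier
= 120 * 2.0
= 240.0 seconds

240.0 seconds


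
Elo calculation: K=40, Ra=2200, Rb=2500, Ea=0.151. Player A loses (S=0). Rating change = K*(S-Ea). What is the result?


Elo update: delta = K * (S - Ea), where S = 0 (loses)
S - Ea = 0 - 0.151 = -0.151
Rating change = 40 * -0.151
= -6.04

-6.04 rating points


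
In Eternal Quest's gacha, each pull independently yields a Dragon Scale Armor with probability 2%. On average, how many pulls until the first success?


Expected pulls for a geometric distribution = 1/p = 100 / rate%
= 100 / 2
= 50.0

50.0 pulls


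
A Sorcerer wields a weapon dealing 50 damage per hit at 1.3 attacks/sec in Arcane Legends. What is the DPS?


DPS = damage * attack_speed
= 50 * 1.3
= 65.0

65.0 DPS


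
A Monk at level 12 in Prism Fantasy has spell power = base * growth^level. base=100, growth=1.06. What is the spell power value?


value = base * growth^level
= 100 * 1.06^12
= 100 * 2.012196
= 201.22

201.22 spell power


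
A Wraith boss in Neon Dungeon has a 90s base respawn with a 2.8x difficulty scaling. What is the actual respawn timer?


Respawn time = base * multiplier
= 90 * 2.8
= 252.0 seconds

252.0 seconds


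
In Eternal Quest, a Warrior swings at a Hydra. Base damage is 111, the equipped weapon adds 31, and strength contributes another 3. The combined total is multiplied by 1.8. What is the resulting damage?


Sum base + weapon + str = 111 + 31 + 3 = 145
Multiply by 1.8:
145 * 1.8 = 261.0

261.0 damage


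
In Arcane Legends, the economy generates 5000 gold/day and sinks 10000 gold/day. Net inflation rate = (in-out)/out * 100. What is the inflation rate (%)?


Net gold = 5000 - 10000 = -5000
Inflation rate = net / sunk * 100 = -5000 / 10000 * 100
= -0.5 * 100
= -50.00%

-50.00%


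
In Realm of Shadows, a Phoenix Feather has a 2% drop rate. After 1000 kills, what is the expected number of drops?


Expected drops = kills * (drop_rate / 100)
= 1000 * (2 / 100)
= 1000 * 0.02
= 20.0

20.0 drops


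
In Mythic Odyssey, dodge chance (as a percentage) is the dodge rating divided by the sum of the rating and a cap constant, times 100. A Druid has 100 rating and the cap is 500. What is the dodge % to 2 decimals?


dodge% = 100 / (100 + 500) * 100
= 100 / 600 * 100
= 0.166667 * 100
= 16.67%

16.67%


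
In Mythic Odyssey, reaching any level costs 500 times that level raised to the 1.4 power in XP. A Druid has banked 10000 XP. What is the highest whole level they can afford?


XP = 500 * level^1.4, so level = (XP / 500)^(1/1.4)
= (10000 / 500)^(1/1.4)
= 20.0^0.7143
= 8.4978
Floor: level = 8

level 8


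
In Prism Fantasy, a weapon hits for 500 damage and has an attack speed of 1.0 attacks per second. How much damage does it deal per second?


DPS = damage * attack_speed
= 500 * 1.0
= 500.0

500.0 DPS


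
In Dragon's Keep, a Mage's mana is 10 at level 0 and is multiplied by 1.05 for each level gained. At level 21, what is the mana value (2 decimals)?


value = base * growth^level
= 10 * 1.05^21
= 10 * 2.785963
= 27.86

27.86 mana


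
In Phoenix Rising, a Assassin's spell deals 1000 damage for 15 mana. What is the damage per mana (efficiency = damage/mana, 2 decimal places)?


Efficiency = damage / mana
= 1000 / 15
= 66.67

66.67 dmg/mana


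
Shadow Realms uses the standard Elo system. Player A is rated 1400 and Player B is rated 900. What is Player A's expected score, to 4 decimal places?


Elo expected score: Ea = 1/(1 + 10^((Rb-Ra)/400))
Rb - Ra = 900 - 1400 = -500
(Rb-Ra)/400 = -500/400 = -1.25
10^-1.25 = 0.056234
Ea = 1/(1 + 0.056234) = 1/1.056234 = 0.9468

0.9468


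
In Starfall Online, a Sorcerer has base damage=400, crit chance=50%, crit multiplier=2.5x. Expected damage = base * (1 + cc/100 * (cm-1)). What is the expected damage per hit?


E[dmg] = base * (1 + crit_chance * (crit_mult - 1))
cc as decimal = 50/100 = 0.5
cm - 1 = 2.5 - 1 = 1.5
Bonus factor = 0.5 * 1.5 = 0.75
Total multiplier = 1 + 0.75 = 1.75
Expected damage = 400 * 1.75 = 700.00

700.00 damage


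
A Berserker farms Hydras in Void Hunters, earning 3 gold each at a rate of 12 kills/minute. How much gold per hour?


Gold per minute = 3 * 12 = 36
Gold per hour = 36 * 60 = 2160

2160 gold/hour


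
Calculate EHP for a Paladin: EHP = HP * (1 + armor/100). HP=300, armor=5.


EHP = 300 * (1 + 5/100)
= 300 * (1 + 0.05)
= 300 * 1.05
= 315.0

315.0 EHP


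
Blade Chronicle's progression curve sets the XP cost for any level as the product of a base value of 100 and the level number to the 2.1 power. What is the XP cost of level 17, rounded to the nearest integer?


XP = 100 * level^2.1
Substitute level = 17:
XP = 100 * 17^2.1
= 100 * 383.6567
= 38366

38366 XP


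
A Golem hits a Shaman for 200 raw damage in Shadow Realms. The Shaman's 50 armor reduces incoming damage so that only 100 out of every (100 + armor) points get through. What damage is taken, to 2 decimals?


actual = 200 * 100 / (100 + 50)
= 200 * 100 / 150
= 20000 / 150
= 133.33

133.33 damage


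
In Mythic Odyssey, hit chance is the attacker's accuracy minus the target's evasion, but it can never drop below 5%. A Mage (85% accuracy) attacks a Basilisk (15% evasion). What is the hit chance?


accuracy - evasion = 85 - 15 = 70
Apply floor: max(70, 5) = 70
Hit chance = 70%

70%


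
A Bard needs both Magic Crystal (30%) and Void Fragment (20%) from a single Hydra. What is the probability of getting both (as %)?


For independent events, P(both) = P(A) * P(B)
= 30% * 20%
= 600 / 100 %
= 6.0%

6.0%


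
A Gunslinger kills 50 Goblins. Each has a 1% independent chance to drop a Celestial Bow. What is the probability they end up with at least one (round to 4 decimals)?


P(at least one) = 1 - P(none) = 1 - (1-p)^n
p = 1/100 = 0.01
1 - p = 0.99
(1 - p)^50 = 0.99^50 = 0.605006
P(at least one) = 1 - 0.605006 = 0.3950

0.3950


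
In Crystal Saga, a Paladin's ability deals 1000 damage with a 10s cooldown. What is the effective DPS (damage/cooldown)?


DPS = damage / cooldown
= 1000 / 10
= 100.00

100.00 DPS


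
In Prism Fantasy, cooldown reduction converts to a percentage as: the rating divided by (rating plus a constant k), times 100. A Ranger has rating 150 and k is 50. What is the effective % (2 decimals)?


effective% = rating / (rating + k) * 100
= 150 / (150 + 50) * 100
= 150 / 200 * 100
= 0.75 * 100
= 75.00%

75.00%


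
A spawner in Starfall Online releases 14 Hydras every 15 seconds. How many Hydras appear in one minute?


Spawns per minute = count * (60 / interval)
= 14 * (60 / 15)
= 14 * 4.0
= 56.0

56.0 per minute


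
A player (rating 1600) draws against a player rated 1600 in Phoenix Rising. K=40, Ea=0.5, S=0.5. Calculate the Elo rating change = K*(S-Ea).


Elo update: delta = K * (S - Ea), where S = 0.5 (draws)
S - Ea = 0.5 - 0.5 = 0.0
Rating change = 40 * 0.0
= 0.00

0.00 rating points


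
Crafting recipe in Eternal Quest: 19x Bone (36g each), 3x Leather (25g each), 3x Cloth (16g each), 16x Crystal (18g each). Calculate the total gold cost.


Cost breakdown:
  Bone: 19 * 36 = 684
  Leather: 3 * 25 = 75
  Cloth: 3 * 16 = 48
  Crystal: 16 * 18 = 288
Total = 684 + 75 + 48 + 288 = 1095

1095 gold


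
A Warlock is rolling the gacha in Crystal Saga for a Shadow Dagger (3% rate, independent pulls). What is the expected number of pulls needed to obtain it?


Expected pulls for a geometric distribution = 1/p = 100 / rate%
= 100 / 3
= 33.33

33.33 pulls


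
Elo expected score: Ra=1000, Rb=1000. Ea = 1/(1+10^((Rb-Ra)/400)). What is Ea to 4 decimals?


Elo expected score: Ea = 1/(1 + 10^((Rb-Ra)/400))
Rb - Ra = 1000 - 1000 = 0
(Rb-Ra)/400 = 0/400 = 0.0
10^0.0 = 1.0
Ea = 1/(1 + 1.0) = 1/2.0 = 0.5000

0.5000


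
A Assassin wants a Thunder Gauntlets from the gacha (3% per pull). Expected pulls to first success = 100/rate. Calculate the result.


Expected pulls for a geometric distribution = 1/p = 100 / rate%
= 100 / 3
= 33.33

33.33 pulls


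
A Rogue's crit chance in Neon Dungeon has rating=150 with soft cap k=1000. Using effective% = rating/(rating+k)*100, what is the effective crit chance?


effective% = rating / (rating + k) * 100
= 150 / (150 + 1000) * 100
= 150 / 1150 * 100
= 0.130435 * 100
= 13.04%

13.04%


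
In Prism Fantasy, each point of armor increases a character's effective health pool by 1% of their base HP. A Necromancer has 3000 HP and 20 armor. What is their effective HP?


EHP = 3000 * (1 + 20/100)
= 3000 * (1 + 0.2)
= 3000 * 1.2
= 3600.0

3600.0 EHP


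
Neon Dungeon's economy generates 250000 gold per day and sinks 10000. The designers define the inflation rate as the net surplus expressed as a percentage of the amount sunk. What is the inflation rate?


Net gold = 250000 - 10000 = 240000
Inflation rate = net / sunk * 100 = 240000 / 10000 * 100
= 24.0 * 100
= 2400.00%

2400.00%


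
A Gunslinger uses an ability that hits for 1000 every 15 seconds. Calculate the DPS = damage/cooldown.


DPS = damage / cooldown
= 1000 / 15
= 66.67

66.67 DPS


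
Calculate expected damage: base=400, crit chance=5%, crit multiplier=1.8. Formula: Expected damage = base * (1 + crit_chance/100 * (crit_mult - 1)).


E[dmg] = base * (1 + crit_chance * (crit_mult - 1))
cc as decimal = 5/100 = 0.05
cm - 1 = 1.8 - 1 = 0.8
Bonus factor = 0.05 * 0.8 = 0.04
Total multiplier = 1 + 0.04 = 1.04
Expected damage = 400 * 1.04 = 416.00

416.00 damage


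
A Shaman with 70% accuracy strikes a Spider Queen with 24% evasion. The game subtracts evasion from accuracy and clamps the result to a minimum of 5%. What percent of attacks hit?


accuracy - evasion = 70 - 24 = 46
Apply floor: max(46, 5) = 46
Hit chance = 46%

46%


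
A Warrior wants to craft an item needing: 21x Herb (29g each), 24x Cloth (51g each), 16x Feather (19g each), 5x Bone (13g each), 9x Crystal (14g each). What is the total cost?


Cost breakdown:
  Herb: 21 * 29 = 609
  Cloth: 24 * 51 = 1224
  Feather: 16 * 19 = 304
  Bone: 5 * 13 = 65
  Crystal: 9 * 14 = 126
Total = 609 + 1224 + 304 + 65 + 126 = 2328

2328 gold


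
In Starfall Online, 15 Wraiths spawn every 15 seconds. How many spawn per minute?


Spawns per minute = count * (60 / interval)
= 15 * (60 / 15)
= 15 * 4.0
= 60.0

60.0 per minute


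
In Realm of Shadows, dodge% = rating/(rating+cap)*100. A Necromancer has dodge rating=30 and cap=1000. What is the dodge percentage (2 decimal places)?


dodge% = 30 / (30 + 1000) * 100
= 30 / 1030 * 100
= 0.029126 * 100
= 2.91%

2.91%


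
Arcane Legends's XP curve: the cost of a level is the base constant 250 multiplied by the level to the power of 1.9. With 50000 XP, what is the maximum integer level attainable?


XP = 250 * level^1.9, so level = (XP / 250)^(1/1.9)
= (50000 / 250)^(1/1.9)
= 200.0^0.5263
= 16.258
Floor: level = 16

level 16


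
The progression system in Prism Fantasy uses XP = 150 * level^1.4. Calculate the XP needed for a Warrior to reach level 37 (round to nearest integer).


XP = 150 * level^1.4
Substitute level = 37:
XP = 150 * 37^1.4
= 150 * 156.8492
= 23527

23527 XP


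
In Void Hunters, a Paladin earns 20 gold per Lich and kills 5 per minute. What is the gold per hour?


Gold per minute = 20 * 5 = 100
Gold per hour = 100 * 60 = 6000

6000 gold/hour


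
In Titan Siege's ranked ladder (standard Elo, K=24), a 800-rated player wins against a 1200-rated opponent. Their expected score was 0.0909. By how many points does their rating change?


Elo update: delta = K * (S - Ea), where S = 1 (wins)
S - Ea = 1 - 0.0909 = 0.9091
Rating change = 24 * 0.9091
= 21.82

21.82 rating points


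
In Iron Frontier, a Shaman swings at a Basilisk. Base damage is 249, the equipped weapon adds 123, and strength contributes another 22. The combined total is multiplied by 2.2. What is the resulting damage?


Sum base + weapon + str = 249 + 123 + 22 = 394
Multiply by 2.2:
394 * 2.2 = 866.8

866.8 damage
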